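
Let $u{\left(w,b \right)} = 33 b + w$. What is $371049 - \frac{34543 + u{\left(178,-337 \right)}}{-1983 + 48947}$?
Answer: $\frac{73838651}{199} \approx 3.7105 \cdot 10^{5}$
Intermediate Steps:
$u{\left(w,b \right)} = w + 33 b$
$371049 - \frac{34543 + u{\left(178,-337 \right)}}{-1983 + 48947} = 371049 - \frac{34543 + \left(178 + 33 \left(-337\right)\right)}{-1983 + 48947} = 371049 - \frac{34543 + \left(178 - 11121\right)}{46964} = 371049 - \left(34543 - 10943\right) \frac{1}{46964} = 371049 - 23600 \cdot \frac{1}{46964} = 371049 - \frac{100}{199} = \frac{73838651}{199}$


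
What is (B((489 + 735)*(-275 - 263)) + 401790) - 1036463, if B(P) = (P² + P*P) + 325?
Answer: 867275473940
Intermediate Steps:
B(P) = 325 + 2*P² (B(P) = (P² + P²) + 325 = 2*P² + 325 = 325 + 2*P²)
(B((489 + 735)*(-275 - 263)) + 401790) - 1036463 = ((325 + 2*((489 + 735)*(-275 - 263))²) + 401790) - 1036463 = ((325 + 2*(1224*(-538))²) + 401790) - 1036463 = ((325 + 2*(-658512)²) + 401790) - 1036463 = ((325 + 2*433638054144) + 401790) - 1036463 = ((325 + 867276108288) + 401790) - 1036463 = (867276108613 + 401790) - 1036463 = 867276510403 - 1036463 = 867275473940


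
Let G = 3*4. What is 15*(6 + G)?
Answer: 270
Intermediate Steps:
G = 12
15*(6 + G) = 15*(6 + 12) = 15*18 = 270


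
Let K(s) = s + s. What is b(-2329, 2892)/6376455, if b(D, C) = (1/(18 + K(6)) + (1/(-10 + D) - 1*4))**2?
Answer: 77490413641/31396573408549500 ≈ 2.4681e-6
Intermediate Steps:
K(s) = 2*s
b(D, C) = (-119/30 + 1/(-10 + D))**2 (b(D, C) = (1/(18 + 2*6) + (1/(-10 + D) - 1*4))**2 = (1/(18 + 12) + (1/(-10 + D) - 4))**2 = (1/30 + (-4 + 1/(-10 + D)))**2 = (-119/30 + 1/(-10 + D))**2)
b(-2329, 2892)/6376455 = ((-1220 + 119*(-2329))**2/(900*(-10 - 2329)**2))/6376455 = ((1/900)*(-1220 - 277151)**2/(-2339)**2)*(1/6376455) = ((1/900)*(-278371)**2*(1/5470921))*(1/6376455) = ((1/900)*77490413641*(1/5470921))*(1/6376455) = (77490413641/4923828900)*(1/6376455) = 77490413641/31396573408549500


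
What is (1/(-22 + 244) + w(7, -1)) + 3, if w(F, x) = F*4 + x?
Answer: 6661/222 ≈ 30.005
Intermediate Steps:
w(F, x) = x + 4*F (w(F, x) = 4*F + x = x + 4*F)
(1/(-22 + 244) + w(7, -1)) + 3 = (1/(-22 + 244) + (-1 + 4*7)) + 3 = (1/222 + (-1 + 28)) + 3 = (1/222 + 27) + 3 = 5995/222 + 3 = 6661/222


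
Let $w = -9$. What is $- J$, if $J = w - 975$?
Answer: $984$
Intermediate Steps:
$J = -984$ ($J = -9 - 975 = -984$)
$- J = \left(-1\right) \left(-984\right) = 984$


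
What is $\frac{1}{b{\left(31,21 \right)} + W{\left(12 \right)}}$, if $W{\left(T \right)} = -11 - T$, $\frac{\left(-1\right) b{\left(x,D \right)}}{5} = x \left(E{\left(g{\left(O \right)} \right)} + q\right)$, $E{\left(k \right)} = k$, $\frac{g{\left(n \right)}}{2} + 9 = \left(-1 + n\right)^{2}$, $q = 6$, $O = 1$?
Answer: $\frac{1}{1837} \approx 0.00054437$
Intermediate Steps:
$g{\left(n \right)} = -18 + 2 \left(-1 + n\right)^{2}$
$b{\left(x,D \right)} = 60 x$ ($b{\left(x,D \right)} = - 5 x \left(\left(-18 + 2 \left(-1 + 1\right)^{2}\right) + 6\right) = - 5 x \left(\left(-18 + 2 \cdot 0^{2}\right) + 6\right) = - 5 x \left(\left(-18 + 2 \cdot 0\right) + 6\right) = - 5 x \left(\left(-18 + 0\right) + 6\right) = - 5 x \left(-18 + 6\right) = - 5 x \left(-12\right) = - 5 \left(- 12 x\right) = 60 x$)
$\frac{1}{b{\left(31,21 \right)} + W{\left(12 \right)}} = \frac{1}{60 \cdot 31 - 23} = \frac{1}{1860 - 23} = \frac{1}{1837}$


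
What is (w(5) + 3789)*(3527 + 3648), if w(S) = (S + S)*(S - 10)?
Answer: 26827325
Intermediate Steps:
w(S) = 2*S*(-10 + S) (w(S) = (2*S)*(-10 + S) = 2*S*(-10 + S))
(w(5) + 3789)*(3527 + 3648) = (2*5*(-10 + 5) + 3789)*(3527 + 3648) = (2*5*(-5) + 3789)*7175 = (-50 + 3789)*7175 = 3739*7175 = 26827325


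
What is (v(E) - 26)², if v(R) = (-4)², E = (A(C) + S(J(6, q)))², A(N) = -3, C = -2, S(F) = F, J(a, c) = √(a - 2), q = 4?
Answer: 100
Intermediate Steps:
J(a, c) = √(-2 + a)
E = 1 (E = (-3 + √(-2 + 6))² = (-3 + √4)² = (-3 + 2)² = (-1)² = 1)
v(R) = 16
(v(E) - 26)² = (16 - 26)² = (-10)² = 100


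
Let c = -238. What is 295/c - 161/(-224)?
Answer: -1983/3808 ≈ -0.52075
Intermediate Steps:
295/c - 161/(-224) = 295/(-238) - 161/(-224) = 295*(-1/238) - 161*(-1/224) = -295/238 + 23/32 = -1983/3808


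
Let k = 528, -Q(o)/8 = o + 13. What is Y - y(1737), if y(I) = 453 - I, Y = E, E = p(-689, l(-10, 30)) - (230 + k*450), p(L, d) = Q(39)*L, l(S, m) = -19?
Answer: 50078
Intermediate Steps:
Q(o) = -104 - 8*o (Q(o) = -8*(o + 13) = -8*(13 + o) = -104 - 8*o)
p(L, d) = -416*L (p(L, d) = (-104 - 8*39)*L = (-104 - 312)*L = -416*L)
E = 48794 (E = -416*(-689) - (230 + 528*450) = 286624 - (230 + 237600) = 286624 - 1*237830 = 286624 - 237830 = 48794)
Y = 48794
Y - y(1737) = 48794 - (453 - 1*1737) = 48794 - (453 - 1737) = 48794 - 1*(-1284) = 48794 + 1284 = 50078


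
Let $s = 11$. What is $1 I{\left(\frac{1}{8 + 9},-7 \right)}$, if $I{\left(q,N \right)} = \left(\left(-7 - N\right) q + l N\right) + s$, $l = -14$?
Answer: $109$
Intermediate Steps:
$I{\left(q,N \right)} = 11 - 14 N + q \left(-7 - N\right)$ ($I{\left(q,N \right)} = \left(\left(-7 - N\right) q - 14 N\right) + 11 = \left(q \left(-7 - N\right) - 14 N\right) + 11 = \left(- 14 N + q \left(-7 - N\right)\right) + 11 = 11 - 14 N + q \left(-7 - N\right)$)
$1 I{\left(\frac{1}{8 + 9},-7 \right)} = 1 \left(11 - -98 - \frac{7}{8 + 9} - - \frac{7}{8 + 9}\right) = 1 \left(11 + 98 - \frac{7}{17} - - \frac{7}{17}\right) = 1 \left(11 + 98 - \frac{7}{17} - \left(-7\right) \frac{1}{17}\right) = 1 \left(11 + 98 - \frac{7}{17} + \frac{7}{17}\right) = 1 \cdot 109 = 109$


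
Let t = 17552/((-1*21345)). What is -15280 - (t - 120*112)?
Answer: -39257248/21345 ≈ -1839.2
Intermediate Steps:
t = -17552/21345 (t = 17552/(-21345) = 17552*(-1/21345) = -17552/21345 ≈ -0.82230)
-15280 - (t - 120*112) = -15280 - (-17552/21345 - 120*112) = -15280 - (-17552/21345 - 13440) = -15280 - 1*(-286894352/21345) = -15280 + 286894352/21345 = -39257248/21345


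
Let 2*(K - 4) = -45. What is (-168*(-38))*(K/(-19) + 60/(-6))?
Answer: -57624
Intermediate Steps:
K = -37/2 (K = 4 + (½)*(-45) = 4 - 45/2 = -37/2 ≈ -18.500)
(-168*(-38))*(K/(-19) + 60/(-6)) = (-168*(-38))*(-37/2/(-19) + 60/(-6)) = 6384*(-37/2*(-1/19) + 60*(-⅙)) = 6384*(37/38 - 10) = 6384*(-343/38) = -57624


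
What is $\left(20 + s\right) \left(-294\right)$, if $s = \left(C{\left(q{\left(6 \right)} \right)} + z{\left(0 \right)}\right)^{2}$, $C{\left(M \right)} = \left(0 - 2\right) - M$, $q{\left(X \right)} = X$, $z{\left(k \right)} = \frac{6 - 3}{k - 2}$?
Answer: $- \frac{64827}{2} \approx -32414.0$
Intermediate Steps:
$z{\left(k \right)} = \frac{3}{-2 + k}$
$C{\left(M \right)} = -2 - M$ ($C{\left(M \right)} = \left(0 - 2\right) - M = -2 - M$)
$s = \frac{361}{4}$ ($s = \left(\left(-2 - 6\right) + \frac{3}{-2 + 0}\right)^{2} = \left(\left(-2 - 6\right) + \frac{3}{-2}\right)^{2} = \left(-8 + 3 \left(- \frac{1}{2}\right)\right)^{2} = \left(-8 - \frac{3}{2}\right)^{2} = \left(- \frac{19}{2}\right)^{2} = \frac{361}{4} \approx 90.25$)
$\left(20 + s\right) \left(-294\right) = \left(20 + \frac{361}{4}\right) \left(-294\right) = \frac{441}{4} \left(-294\right) = - \frac{64827}{2}$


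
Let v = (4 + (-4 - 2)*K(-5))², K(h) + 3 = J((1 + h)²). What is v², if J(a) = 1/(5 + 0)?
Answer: 116985856/625 ≈ 1.8718e+5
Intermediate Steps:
J(a) = ⅕ (J(a) = 1/5 = ⅕)
K(h) = -14/5 (K(h) = -3 + ⅕ = -14/5)
v = 10816/25 (v = (4 + (-4 - 2)*(-14/5))² = (4 - 6*(-14/5))² = (4 + 84/5)² = (104/5)² = 10816/25 ≈ 432.64)
v² = (10816/25)² = 116985856/625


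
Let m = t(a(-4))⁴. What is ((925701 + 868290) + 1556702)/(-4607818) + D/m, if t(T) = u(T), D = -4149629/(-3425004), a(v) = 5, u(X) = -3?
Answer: -1334965331305/1874377421676 ≈ -0.71222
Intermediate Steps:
D = 12169/10044 (D = -4149629*(-1/3425004) = 12169/10044 ≈ 1.2116)
t(T) = -3
m = 81 (m = (-3)⁴ = 81)
((925701 + 868290) + 1556702)/(-4607818) + D/m = ((925701 + 868290) + 1556702)/(-4607818) + (12169/10044)/81 = (1793991 + 1556702)*(-1/4607818) + (12169/10044)*(1/81) = 3350693*(-1/4607818) + 12169/813564 = -3350693/4607818 + 12169/813564 = -1334965331305/1874377421676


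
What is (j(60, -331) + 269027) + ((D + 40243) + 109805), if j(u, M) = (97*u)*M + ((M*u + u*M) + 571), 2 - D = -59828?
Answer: -1486664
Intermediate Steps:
D = 59830 (D = 2 - 1*(-59828) = 2 + 59828 = 59830)
j(u, M) = 571 + 99*M*u (j(u, M) = 97*M*u + ((M*u + M*u) + 571) = 97*M*u + (2*M*u + 571) = 97*M*u + (571 + 2*M*u) = 571 + 99*M*u)
(j(60, -331) + 269027) + ((D + 40243) + 109805) = ((571 + 99*(-331)*60) + 269027) + ((59830 + 40243) + 109805) = ((571 - 1966140) + 269027) + (100073 + 109805) = (-1965569 + 269027) + 209878 = -1696542 + 209878 = -1486664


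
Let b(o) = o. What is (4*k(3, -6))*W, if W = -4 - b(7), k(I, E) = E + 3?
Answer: 132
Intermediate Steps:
k(I, E) = 3 + E
W = -11 (W = -4 - 1*7 = -4 - 7 = -11)
(4*k(3, -6))*W = (4*(3 - 6))*(-11) = (4*(-3))*(-11) = -12*(-11) = 132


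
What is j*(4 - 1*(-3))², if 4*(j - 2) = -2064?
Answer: -25186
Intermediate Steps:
j = -514 (j = 2 + (¼)*(-2064) = 2 - 516 = -514)
j*(4 - 1*(-3))² = -514*(4 - 1*(-3))² = -514*(4 + 3)² = -514*7² = -514*49 = -25186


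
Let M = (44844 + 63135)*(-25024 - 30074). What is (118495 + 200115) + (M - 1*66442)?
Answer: -5949174774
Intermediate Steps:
M = -5949426942 (M = 107979*(-55098) = -5949426942)
(118495 + 200115) + (M - 1*66442) = (118495 + 200115) + (-5949426942 - 1*66442) = 318610 + (-5949426942 - 66442) = 318610 - 5949493384 = -5949174774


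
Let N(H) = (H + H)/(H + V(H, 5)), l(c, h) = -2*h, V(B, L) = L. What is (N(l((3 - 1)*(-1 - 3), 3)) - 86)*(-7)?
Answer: 518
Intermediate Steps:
N(H) = 2*H/(5 + H) (N(H) = (H + H)/(H + 5) = (2*H)/(5 + H) = 2*H/(5 + H))
(N(l((3 - 1)*(-1 - 3), 3)) - 86)*(-7) = (2*(-2*3)/(5 - 2*3) - 86)*(-7) = (2*(-6)/(5 - 6) - 86)*(-7) = (2*(-6)/(-1) - 86)*(-7) = (2*(-6)*(-1) - 86)*(-7) = (12 - 86)*(-7) = -74*(-7) = 518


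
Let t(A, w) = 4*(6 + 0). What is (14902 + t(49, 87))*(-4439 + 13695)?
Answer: 138155056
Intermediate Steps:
t(A, w) = 24 (t(A, w) = 4*6 = 24)
(14902 + t(49, 87))*(-4439 + 13695) = (14902 + 24)*(-4439 + 13695) = 14926*9256 = 138155056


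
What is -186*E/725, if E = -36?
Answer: 6696/725 ≈ 9.2359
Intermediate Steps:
-186*E/725 = -(-6696)/725 = -186*(-36/725) = 6696/725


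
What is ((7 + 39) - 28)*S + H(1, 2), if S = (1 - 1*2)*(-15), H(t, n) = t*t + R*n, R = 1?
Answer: 273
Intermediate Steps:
H(t, n) = n + t**2 (H(t, n) = t*t + 1*n = t**2 + n = n + t**2)
S = 15 (S = (1 - 2)*(-15) = -1*(-15) = 15)
((7 + 39) - 28)*S + H(1, 2) = ((7 + 39) - 28)*15 + (2 + 1**2) = (46 - 28)*15 + (2 + 1) = 18*15 + 3 = 270 + 3 = 273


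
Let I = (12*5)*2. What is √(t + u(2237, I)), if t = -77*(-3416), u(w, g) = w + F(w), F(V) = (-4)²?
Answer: √265285 ≈ 515.06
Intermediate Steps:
F(V) = 16
I = 120 (I = 60*2 = 120)
u(w, g) = 16 + w (u(w, g) = w + 16 = 16 + w)
t = 263032
√(t + u(2237, I)) = √(263032 + (16 + 2237)) = √(263032 + 2253) = √265285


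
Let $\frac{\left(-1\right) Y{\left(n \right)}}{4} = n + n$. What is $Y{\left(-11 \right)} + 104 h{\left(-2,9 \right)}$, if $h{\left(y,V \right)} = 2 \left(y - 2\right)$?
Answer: $-744$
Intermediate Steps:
$Y{\left(n \right)} = - 8 n$ ($Y{\left(n \right)} = - 4 \left(n + n\right) = - 4 \cdot 2 n = - 8 n$)
$h{\left(y,V \right)} = -4 + 2 y$ ($h{\left(y,V \right)} = 2 \left(-2 + y\right) = -4 + 2 y$)
$Y{\left(-11 \right)} + 104 h{\left(-2,9 \right)} = \left(-8\right) \left(-11\right) + 104 \left(-4 + 2 \left(-2\right)\right) = 88 + 104 \left(-4 - 4\right) = 88 + 104 \left(-8\right) = 88 - 832 = -744$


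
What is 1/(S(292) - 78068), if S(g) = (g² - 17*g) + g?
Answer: 1/2524 ≈ 0.00039620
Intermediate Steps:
S(g) = g² - 16*g
1/(S(292) - 78068) = 1/(292*(-16 + 292) - 78068) = 1/(292*276 - 78068) = 1/(80592 - 78068) = 1/2524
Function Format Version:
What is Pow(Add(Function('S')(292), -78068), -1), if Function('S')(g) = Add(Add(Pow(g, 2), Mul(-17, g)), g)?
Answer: Rational(1, 2524) ≈ 0.00039620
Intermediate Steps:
Function('S')(g) = Add(Pow(g, 2), Mul(-16, g))
Pow(Add(Function('S')(292), -78068), -1) = Pow(Add(Mul(292, Add(-16, 292)), -78068), -1) = Pow(Add(Mul(292, 276), -78068), -1) = Pow(Add(80592, -78068), -1) = Pow(2524, -1) = Rational(1, 2524)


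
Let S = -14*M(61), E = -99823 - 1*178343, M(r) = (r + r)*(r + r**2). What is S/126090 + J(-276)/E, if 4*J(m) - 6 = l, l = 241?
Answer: -1197909637969/23382633960 ≈ -51.231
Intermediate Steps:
M(r) = 2*r*(r + r**2) (M(r) = (2*r)*(r + r**2) = 2*r*(r + r**2))
E = -278166 (E = -99823 - 178343 = -278166)
J(m) = 247/4 (J(m) = 3/2 + (1/4)*241 = 3/2 + 241/4 = 247/4)
S = -6459656 (S = -28*61**2*(1 + 61) = -28*3721*62 = -14*461404 = -6459656)
S/126090 + J(-276)/E = -6459656/126090 + (247/4)/(-278166) = -6459656*1/126090 + (247/4)*(-1/278166) = -3229828/63045 - 247/1112664 = -1197909637969/23382633960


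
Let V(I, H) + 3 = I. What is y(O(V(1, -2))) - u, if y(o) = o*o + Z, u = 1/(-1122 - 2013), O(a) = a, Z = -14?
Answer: -31349/3135 ≈ -9.9997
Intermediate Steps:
V(I, H) = -3 + I
u = -1/3135 (u = 1/(-3135) = -1/3135 ≈ -0.00031898)
y(o) = -14 + o² (y(o) = o*o - 14 = o² - 14 = -14 + o²)
y(O(V(1, -2))) - u = (-14 + (-3 + 1)²) - 1*(-1/3135) = (-14 + (-2)²) + 1/3135 = (-14 + 4) + 1/3135 = -10 + 1/3135 = -31349/3135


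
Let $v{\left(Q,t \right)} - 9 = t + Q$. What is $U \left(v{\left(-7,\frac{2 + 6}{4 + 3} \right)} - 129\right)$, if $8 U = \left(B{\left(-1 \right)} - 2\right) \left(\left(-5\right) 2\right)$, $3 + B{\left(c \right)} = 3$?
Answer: $- \frac{4405}{14} \approx -314.64$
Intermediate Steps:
$B{\left(c \right)} = 0$ ($B{\left(c \right)} = -3 + 3 = 0$)
$v{\left(Q,t \right)} = 9 + Q + t$ ($v{\left(Q,t \right)} = 9 + \left(t + Q\right) = 9 + \left(Q + t\right) = 9 + Q + t$)
$U = \frac{5}{2}$ ($U = \frac{\left(0 - 2\right) \left(\left(-5\right) 2\right)}{8} = \frac{\left(-2\right) \left(-10\right)}{8} = \frac{1}{8} \cdot 20 = \frac{5}{2} \approx 2.5$)
$U \left(v{\left(-7,\frac{2 + 6}{4 + 3} \right)} - 129\right) = \frac{5 \left(\left(9 - 7 + \frac{2 + 6}{4 + 3}\right) - 129\right)}{2} = \frac{5 \left(\left(9 - 7 + \frac{8}{7}\right) - 129\right)}{2} = \frac{5 \left(\frac{22}{7} - 129\right)}{2} = \frac{5}{2} \left(- \frac{881}{7}\right) = - \frac{4405}{14}$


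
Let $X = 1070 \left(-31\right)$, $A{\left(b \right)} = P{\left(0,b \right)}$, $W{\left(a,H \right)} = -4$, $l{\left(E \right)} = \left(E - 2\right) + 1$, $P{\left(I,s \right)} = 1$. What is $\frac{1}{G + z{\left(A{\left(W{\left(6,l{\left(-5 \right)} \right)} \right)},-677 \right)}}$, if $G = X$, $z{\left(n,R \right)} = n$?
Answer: $- \frac{1}{33169} \approx -3.0149 \cdot 10^{-5}$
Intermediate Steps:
$l{\left(E \right)} = -1 + E$ ($l{\left(E \right)} = \left(-2 + E\right) + 1 = -1 + E$)
$A{\left(b \right)} = 1$
$X = -33170$
$G = -33170$
$\frac{1}{G + z{\left(A{\left(W{\left(6,l{\left(-5 \right)} \right)} \right)},-677 \right)}} = \frac{1}{-33170 + 1} = \frac{1}{-33169} = - \frac{1}{33169}$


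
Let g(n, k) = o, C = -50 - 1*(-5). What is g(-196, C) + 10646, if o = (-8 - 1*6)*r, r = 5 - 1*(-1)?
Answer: 10562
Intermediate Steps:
r = 6 (r = 5 + 1 = 6)
o = -84 (o = (-8 - 1*6)*6 = (-8 - 6)*6 = -14*6 = -84)
C = -45 (C = -50 + 5 = -45)
g(n, k) = -84
g(-196, C) + 10646 = -84 + 10646 = 10562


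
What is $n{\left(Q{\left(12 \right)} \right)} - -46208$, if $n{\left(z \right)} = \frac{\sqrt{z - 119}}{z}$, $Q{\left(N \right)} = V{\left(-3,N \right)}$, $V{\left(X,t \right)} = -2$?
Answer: $46208 - \frac{11 i}{2} \approx 46208.0 - 5.5 i$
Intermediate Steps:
$Q{\left(N \right)} = -2$
$n{\left(z \right)} = \frac{\sqrt{-119 + z}}{z}$
$n{\left(Q{\left(12 \right)} \right)} - -46208 = \frac{\sqrt{-119 - 2}}{-2} - -46208 = - \frac{\sqrt{-121}}{2} + 46208 = - \frac{11 i}{2} + 46208 = 46208 - \frac{11 i}{2}$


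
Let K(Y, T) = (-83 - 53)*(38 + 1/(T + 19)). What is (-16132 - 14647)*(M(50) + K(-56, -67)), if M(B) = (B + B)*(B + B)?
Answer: -892868011/6 ≈ -1.4881e+8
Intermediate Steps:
M(B) = 4*B² (M(B) = (2*B)*(2*B) = 4*B²)
K(Y, T) = -5168 - 136/(19 + T) (K(Y, T) = -136*(38 + 1/(19 + T)) = -5168 - 136/(19 + T))
(-16132 - 14647)*(M(50) + K(-56, -67)) = (-16132 - 14647)*(4*50² + 136*(-723 - 38*(-67))/(19 - 67)) = -30779*(4*2500 + 136*(-723 + 2546)/(-48)) = -30779*(10000 + 136*(-1/48)*1823) = -30779*(10000 - 30991/6) = -30779*29009/6 = -892868011/6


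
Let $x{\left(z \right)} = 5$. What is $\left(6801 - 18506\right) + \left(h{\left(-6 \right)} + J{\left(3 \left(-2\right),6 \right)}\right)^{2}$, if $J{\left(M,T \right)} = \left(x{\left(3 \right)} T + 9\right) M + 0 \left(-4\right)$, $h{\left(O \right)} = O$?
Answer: $45895$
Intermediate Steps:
$J{\left(M,T \right)} = M \left(9 + 5 T\right)$ ($J{\left(M,T \right)} = \left(5 T + 9\right) M + 0 \left(-4\right) = \left(9 + 5 T\right) M + 0 = M \left(9 + 5 T\right) + 0 = M \left(9 + 5 T\right)$)
$\left(6801 - 18506\right) + \left(h{\left(-6 \right)} + J{\left(3 \left(-2\right),6 \right)}\right)^{2} = \left(6801 - 18506\right) + \left(-6 + 3 \left(-2\right) \left(9 + 5 \cdot 6\right)\right)^{2} = -11705 + \left(-6 - 6 \left(9 + 30\right)\right)^{2} = -11705 + \left(-6 - 234\right)^{2} = -11705 + \left(-240\right)^{2} = -11705 + 57600 = 45895$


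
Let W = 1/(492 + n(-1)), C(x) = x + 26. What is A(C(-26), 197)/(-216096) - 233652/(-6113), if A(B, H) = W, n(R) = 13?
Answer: 25498087602847/667102398240 ≈ 38.222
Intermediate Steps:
C(x) = 26 + x
W = 1/505 (W = 1/(492 + 13) = 1/505 ≈ 0.0019802)
A(B, H) = 1/505
A(C(-26), 197)/(-216096) - 233652/(-6113) = (1/505)/(-216096) - 233652/(-6113) = (1/505)*(-1/216096) - 233652*(-1/6113) = -1/109128480 + 233652/6113 = 25498087602847/667102398240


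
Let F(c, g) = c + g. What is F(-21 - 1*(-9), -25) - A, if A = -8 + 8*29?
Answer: -261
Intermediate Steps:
A = 224 (A = -8 + 232 = 224)
F(-21 - 1*(-9), -25) - A = ((-21 - 1*(-9)) - 25) - 1*224 = ((-21 + 9) - 25) - 224 = (-12 - 25) - 224 = -37 - 224 = -261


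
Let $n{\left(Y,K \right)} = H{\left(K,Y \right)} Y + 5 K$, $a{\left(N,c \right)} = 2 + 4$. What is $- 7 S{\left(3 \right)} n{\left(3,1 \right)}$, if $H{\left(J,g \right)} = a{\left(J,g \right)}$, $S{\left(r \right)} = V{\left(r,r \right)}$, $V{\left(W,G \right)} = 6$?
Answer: $-966$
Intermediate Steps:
$S{\left(r \right)} = 6$
$a{\left(N,c \right)} = 6$
$H{\left(J,g \right)} = 6$
$n{\left(Y,K \right)} = 5 K + 6 Y$ ($n{\left(Y,K \right)} = 6 Y + 5 K = 5 K + 6 Y$)
$- 7 S{\left(3 \right)} n{\left(3,1 \right)} = \left(-7\right) 6 \left(5 \cdot 1 + 6 \cdot 3\right) = - 42 \left(5 + 18\right) = \left(-42\right) 23 = -966$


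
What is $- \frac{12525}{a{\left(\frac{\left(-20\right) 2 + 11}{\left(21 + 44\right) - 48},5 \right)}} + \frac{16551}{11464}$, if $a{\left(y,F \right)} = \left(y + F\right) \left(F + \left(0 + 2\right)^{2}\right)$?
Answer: $- \frac{25339901}{60186} \approx -421.03$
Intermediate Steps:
$a{\left(y,F \right)} = \left(4 + F\right) \left(F + y\right)$ ($a{\left(y,F \right)} = \left(F + y\right) \left(F + 2^{2}\right) = \left(F + y\right) \left(F + 4\right) = \left(F + y\right) \left(4 + F\right) = \left(4 + F\right) \left(F + y\right)$)
$- \frac{12525}{a{\left(\frac{\left(-20\right) 2 + 11}{\left(21 + 44\right) - 48},5 \right)}} + \frac{16551}{11464} = - \frac{12525}{5^{2} + 4 \cdot 5 + 4 \frac{\left(-20\right) 2 + 11}{\left(21 + 44\right) - 48} + 5 \frac{\left(-20\right) 2 + 11}{\left(21 + 44\right) - 48}} + \frac{16551}{11464} = - \frac{12525}{25 + 20 + 4 \frac{-40 + 11}{65 - 48} + 5 \frac{-40 + 11}{65 - 48}} + 16551 \cdot \frac{1}{11464} = - \frac{12525}{25 + 20 + 4 \left(- \frac{29}{17}\right) + 5 \left(- \frac{29}{17}\right)} + \frac{16551}{11464} = - \frac{12525}{25 + 20 - \frac{116}{17} - \frac{145}{17}} + \frac{16551}{11464} = - \frac{12525}{\frac{504}{17}} + \frac{16551}{11464} = \left(-12525\right) \frac{17}{504} + \frac{16551}{11464} = - \frac{70975}{168} + \frac{16551}{11464} = - \frac{25339901}{60186}$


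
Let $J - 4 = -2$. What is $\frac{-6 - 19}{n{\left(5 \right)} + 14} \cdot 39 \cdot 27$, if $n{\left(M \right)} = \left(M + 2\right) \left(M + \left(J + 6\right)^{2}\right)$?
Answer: $- \frac{26325}{497} \approx -52.968$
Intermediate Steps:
$J = 2$ ($J = 4 - 2 = 2$)
$n{\left(M \right)} = \left(2 + M\right) \left(64 + M\right)$ ($n{\left(M \right)} = \left(M + 2\right) \left(M + \left(2 + 6\right)^{2}\right) = \left(2 + M\right) \left(M + 8^{2}\right) = \left(2 + M\right) \left(M + 64\right) = \left(2 + M\right) \left(64 + M\right)$)
$\frac{-6 - 19}{n{\left(5 \right)} + 14} \cdot 39 \cdot 27 = \frac{-6 - 19}{\left(128 + 5^{2} + 66 \cdot 5\right) + 14} \cdot 39 \cdot 27 = - \frac{25}{\left(128 + 25 + 330\right) + 14} \cdot 39 \cdot 27 = - \frac{25}{483 + 14} \cdot 39 \cdot 27 = - \frac{25}{497} \cdot 39 \cdot 27 = \left(-25\right) \frac{1}{497} \cdot 39 \cdot 27 = \left(- \frac{25}{497}\right) 39 \cdot 27 = \left(- \frac{975}{497}\right) 27 = - \frac{26325}{497}$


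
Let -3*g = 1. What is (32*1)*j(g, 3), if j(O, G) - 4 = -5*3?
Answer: -352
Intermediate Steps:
g = -⅓ (g = -⅓*1 = -⅓ ≈ -0.33333)
j(O, G) = -11 (j(O, G) = 4 - 5*3 = 4 - 15 = -11)
(32*1)*j(g, 3) = (32*1)*(-11) = 32*(-11) = -352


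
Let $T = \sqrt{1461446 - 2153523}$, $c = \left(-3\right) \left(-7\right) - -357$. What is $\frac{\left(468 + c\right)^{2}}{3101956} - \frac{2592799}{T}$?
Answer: $\frac{178929}{775489} + \frac{2592799 i \sqrt{692077}}{692077} \approx 0.23073 + 3116.7 i$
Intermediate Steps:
$c = 378$ ($c = 21 + 357 = 378$)
$T = i \sqrt{692077}$ ($T = \sqrt{-692077} = i \sqrt{692077} \approx 831.91 i$)
$\frac{\left(468 + c\right)^{2}}{3101956} - \frac{2592799}{T} = \frac{\left(468 + 378\right)^{2}}{3101956} - \frac{2592799}{i \sqrt{692077}} = 846^{2} \cdot \frac{1}{3101956} - 2592799 \left(- \frac{i \sqrt{692077}}{692077}\right) = 715716 \cdot \frac{1}{3101956} + \frac{2592799 i \sqrt{692077}}{692077} = \frac{178929}{775489} + \frac{2592799 i \sqrt{692077}}{692077}$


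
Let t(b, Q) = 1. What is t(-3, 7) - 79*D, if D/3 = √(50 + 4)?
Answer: 1 - 711*√6 ≈ -1740.6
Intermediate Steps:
D = 9*√6 (D = 3*√(50 + 4) = 3*√54 = 3*(3*√6) = 9*√6 ≈ 22.045)
t(-3, 7) - 79*D = 1 - 711*√6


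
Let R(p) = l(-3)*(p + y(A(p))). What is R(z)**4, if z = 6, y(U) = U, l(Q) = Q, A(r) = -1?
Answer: 50625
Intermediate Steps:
R(p) = 3 - 3*p (R(p) = -3*(p - 1) = -3*(-1 + p) = 3 - 3*p)
R(z)**4 = (3 - 3*6)**4 = (3 - 18)**4 = (-15)**4 = 50625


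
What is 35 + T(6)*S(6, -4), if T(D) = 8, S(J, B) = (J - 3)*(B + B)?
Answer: -157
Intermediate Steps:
S(J, B) = 2*B*(-3 + J) (S(J, B) = (-3 + J)*(2*B) = 2*B*(-3 + J))
35 + T(6)*S(6, -4) = 35 + 8*(2*(-4)*(-3 + 6)) = 35 + 8*(2*(-4)*3) = 35 + 8*(-24) = 35 - 192 = -157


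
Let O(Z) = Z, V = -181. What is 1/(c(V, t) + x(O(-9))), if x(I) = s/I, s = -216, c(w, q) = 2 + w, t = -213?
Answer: -1/155 ≈ -0.0064516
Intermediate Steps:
x(I) = -216/I
1/(c(V, t) + x(O(-9))) = 1/((2 - 181) - 216/(-9)) = 1/(-179 - 216*(-⅑)) = 1/(-179 + 24) = 1/(-155) = -1/155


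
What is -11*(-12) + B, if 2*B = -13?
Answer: 251/2 ≈ 125.50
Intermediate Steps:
B = -13/2 (B = (1/2)*(-13) = -13/2 ≈ -6.5000)
-11*(-12) + B = -11*(-12) - 13/2 = 132 - 13/2 = 251/2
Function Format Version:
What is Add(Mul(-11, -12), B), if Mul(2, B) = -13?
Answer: Rational(251, 2) ≈ 125.50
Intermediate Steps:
B = Rational(-13, 2) (B = Mul(Rational(1, 2), -13) = Rational(-13, 2) ≈ -6.5000)
Add(Mul(-11, -12), B) = Add(Mul(-11, -12), Rational(-13, 2)) = Add(132, Rational(-13, 2)) = Rational(251, 2)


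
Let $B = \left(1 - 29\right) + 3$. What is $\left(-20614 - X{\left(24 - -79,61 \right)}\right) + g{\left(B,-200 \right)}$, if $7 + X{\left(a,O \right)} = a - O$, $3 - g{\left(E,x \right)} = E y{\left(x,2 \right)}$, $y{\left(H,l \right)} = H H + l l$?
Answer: $979454$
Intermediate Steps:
$y{\left(H,l \right)} = H^{2} + l^{2}$
$B = -25$ ($B = -28 + 3 = -25$)
$g{\left(E,x \right)} = 3 - E \left(4 + x^{2}\right)$ ($g{\left(E,x \right)} = 3 - E \left(x^{2} + 2^{2}\right) = 3 - E \left(x^{2} + 4\right) = 3 - E \left(4 + x^{2}\right)$)
$X{\left(a,O \right)} = -7 + a - O$ ($X{\left(a,O \right)} = -7 - \left(O - a\right) = -7 + a - O$)
$\left(-20614 - X{\left(24 - -79,61 \right)}\right) + g{\left(B,-200 \right)} = \left(-20614 - \left(-7 + \left(24 - -79\right) - 61\right)\right) - \left(-3 - 25 \left(4 + \left(-200\right)^{2}\right)\right) = \left(-20614 - \left(-7 + \left(24 + 79\right) - 61\right)\right) - \left(-3 - 25 \left(4 + 40000\right)\right) = \left(-20614 - \left(-7 + 103 - 61\right)\right) - \left(-3 - 1000100\right) = \left(-20614 - 35\right) + \left(3 + 1000100\right) = \left(-20614 - 35\right) + 1000103 = -20649 + 1000103 = 979454$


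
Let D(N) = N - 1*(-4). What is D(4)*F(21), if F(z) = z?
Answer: 168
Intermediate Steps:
D(N) = 4 + N (D(N) = N + 4 = 4 + N)
D(4)*F(21) = (4 + 4)*21 = 8*21 = 168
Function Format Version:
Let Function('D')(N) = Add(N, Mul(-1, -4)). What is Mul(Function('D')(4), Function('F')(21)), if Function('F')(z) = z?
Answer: 168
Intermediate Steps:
Function('D')(N) = Add(4, N) (Function('D')(N) = Add(N, 4) = Add(4, N))
Mul(Function('D')(4), Function('F')(21)) = Mul(Add(4, 4), 21) = Mul(8, 21) = 168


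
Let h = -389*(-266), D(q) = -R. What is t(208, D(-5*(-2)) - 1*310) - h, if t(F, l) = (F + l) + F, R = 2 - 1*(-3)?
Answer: -103373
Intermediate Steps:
R = 5 (R = 2 + 3 = 5)
D(q) = -5 (D(q) = -1*5 = -5)
h = 103474
t(F, l) = l + 2*F
t(208, D(-5*(-2)) - 1*310) - h = ((-5 - 1*310) + 2*208) - 1*103474 = ((-5 - 310) + 416) - 103474 = (-315 + 416) - 103474 = 101 - 103474 = -103373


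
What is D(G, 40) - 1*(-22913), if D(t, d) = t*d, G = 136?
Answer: 28353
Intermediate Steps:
D(t, d) = d*t
D(G, 40) - 1*(-22913) = 40*136 - 1*(-22913) = 5440 + 22913 = 28353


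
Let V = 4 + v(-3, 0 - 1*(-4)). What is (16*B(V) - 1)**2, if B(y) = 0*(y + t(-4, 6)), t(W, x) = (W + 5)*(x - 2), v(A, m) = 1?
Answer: 1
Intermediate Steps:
t(W, x) = (-2 + x)*(5 + W) (t(W, x) = (5 + W)*(-2 + x) = (-2 + x)*(5 + W))
V = 5 (V = 4 + 1 = 5)
B(y) = 0 (B(y) = 0*(y + (-10 - 2*(-4) + 5*6 - 4*6)) = 0*(y + (-10 + 8 + 30 - 24)) = 0*(y + 4) = 0*(4 + y) = 0)
(16*B(V) - 1)**2 = (16*0 - 1)**2 = (0 - 1)**2 = (-1)**2 = 1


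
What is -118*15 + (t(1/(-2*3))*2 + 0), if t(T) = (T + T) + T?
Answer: -1771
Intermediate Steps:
t(T) = 3*T (t(T) = 2*T + T = 3*T)
-118*15 + (t(1/(-2*3))*2 + 0) = -118*15 + ((3/((-2*3)))*2 + 0) = -1770 + ((3/(-6))*2 + 0) = -1770 + ((3*(-⅙))*2 + 0) = -1770 + (-½*2 + 0) = -1770 + (-1 + 0) = -1770 - 1 = -1771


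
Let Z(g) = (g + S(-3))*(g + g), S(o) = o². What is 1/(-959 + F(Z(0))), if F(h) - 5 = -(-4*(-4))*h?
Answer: -1/954 ≈ -0.0010482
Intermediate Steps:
Z(g) = 2*g*(9 + g) (Z(g) = (g + (-3)²)*(g + g) = (g + 9)*(2*g) = (9 + g)*(2*g) = 2*g*(9 + g))
F(h) = 5 - 16*h (F(h) = 5 - (-4*(-4))*h = 5 - 16*h)
1/(-959 + F(Z(0))) = 1/(-959 + (5 - 32*0*(9 + 0))) = 1/(-959 + (5 - 32*0*9)) = 1/(-959 + (5 - 16*0)) = 1/(-959 + (5 + 0)) = 1/(-959 + 5) = 1/(-954) = -1/954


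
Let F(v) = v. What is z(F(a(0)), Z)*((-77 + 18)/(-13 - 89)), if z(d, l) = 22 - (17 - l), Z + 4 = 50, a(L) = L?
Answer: 59/2 ≈ 29.500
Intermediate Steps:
Z = 46 (Z = -4 + 50 = 46)
z(d, l) = 5 + l (z(d, l) = 22 + (-17 + l) = 5 + l)
z(F(a(0)), Z)*((-77 + 18)/(-13 - 89)) = (5 + 46)*((-77 + 18)/(-13 - 89)) = 51*(-59/(-102)) = 51*(-59*(-1/102)) = 51*(59/102) = 59/2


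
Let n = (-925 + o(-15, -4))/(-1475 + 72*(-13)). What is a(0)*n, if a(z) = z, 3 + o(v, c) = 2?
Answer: 0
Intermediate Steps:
o(v, c) = -1 (o(v, c) = -3 + 2 = -1)
n = 926/2411 (n = (-925 - 1)/(-1475 + 72*(-13)) = -926/(-1475 - 936) = -926/(-2411) = -926*(-1/2411) = 926/2411 ≈ 0.38407)
a(0)*n = 0*(926/2411) = 0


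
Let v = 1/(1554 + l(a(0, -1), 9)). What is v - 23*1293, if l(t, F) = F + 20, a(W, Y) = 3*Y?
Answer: -47076836/1583 ≈ -29739.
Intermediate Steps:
l(t, F) = 20 + F
v = 1/1583 (v = 1/(1554 + (20 + 9)) = 1/(1554 + 29) = 1/1583 ≈ 0.00063171)
v - 23*1293 = 1/1583 - 23*1293 = 1/1583 - 29739 = -47076836/1583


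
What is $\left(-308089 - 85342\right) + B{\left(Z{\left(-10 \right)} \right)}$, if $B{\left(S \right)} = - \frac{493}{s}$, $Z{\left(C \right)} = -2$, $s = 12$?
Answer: $- \frac{4721665}{12} \approx -3.9347 \cdot 10^{5}$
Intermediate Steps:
$B{\left(S \right)} = - \frac{493}{12}$
$\left(-308089 - 85342\right) + B{\left(Z{\left(-10 \right)} \right)} = \left(-308089 - 85342\right) - \frac{493}{12} = -393431 - \frac{493}{12} = - \frac{4721665}{12}$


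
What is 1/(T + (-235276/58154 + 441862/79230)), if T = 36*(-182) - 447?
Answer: -1151885355/8060281818328 ≈ -0.00014291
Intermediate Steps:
T = -6999 (T = -6552 - 447 = -6999)
1/(T + (-235276/58154 + 441862/79230)) = 1/(-6999 + (-235276/58154 + 441862/79230)) = 1/(-6999 + (-235276*1/58154 + 441862*(1/79230))) = 1/(-6999 + (-117638/29077 + 220931/39615)) = 1/(-6999 + 1763781317/1151885355) = 1/(-8060281818328/1151885355) = -1151885355/8060281818328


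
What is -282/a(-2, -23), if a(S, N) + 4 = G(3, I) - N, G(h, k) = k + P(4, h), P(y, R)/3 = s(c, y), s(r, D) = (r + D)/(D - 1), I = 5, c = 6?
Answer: -141/17 ≈ -8.2941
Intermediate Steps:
s(r, D) = (D + r)/(-1 + D)
P(y, R) = 3*(6 + y)/(-1 + y) (P(y, R) = 3*((y + 6)/(-1 + y)) = 3*((6 + y)/(-1 + y)) = 3*(6 + y)/(-1 + y))
G(h, k) = 10 + k (G(h, k) = k + 3*(6 + 4)/(-1 + 4) = k + 3*10/3 = k + 3*(⅓)*10 = k + 10 = 10 + k)
a(S, N) = 11 - N (a(S, N) = -4 + ((10 + 5) - N) = -4 + (15 - N) = 11 - N)
-282/a(-2, -23) = -282/(11 - 1*(-23)) = -282/(11 + 23) = -282/34 = -282*1/34 = -141/17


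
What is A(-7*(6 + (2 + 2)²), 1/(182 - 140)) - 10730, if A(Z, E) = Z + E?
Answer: -457127/42 ≈ -10884.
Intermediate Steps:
A(Z, E) = E + Z
A(-7*(6 + (2 + 2)²), 1/(182 - 140)) - 10730 = (1/(182 - 140) - 7*(6 + (2 + 2)²)) - 10730 = (1/42 - 7*(6 + 4²)) - 10730 = (1/42 - 7*(6 + 16)) - 10730 = (1/42 - 7*22) - 10730 = (1/42 - 154) - 10730 = -6467/42 - 10730 = -457127/42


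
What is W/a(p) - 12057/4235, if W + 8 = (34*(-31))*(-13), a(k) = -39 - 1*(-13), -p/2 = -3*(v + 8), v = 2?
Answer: -29153786/55055 ≈ -529.54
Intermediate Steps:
p = 60 (p = -(-6)*(2 + 8) = -(-6)*10 = -2*(-30) = 60)
a(k) = -26 (a(k) = -39 + 13 = -26)
W = 13694 (W = -8 + (34*(-31))*(-13) = -8 - 1054*(-13) = -8 + 13702 = 13694)
W/a(p) - 12057/4235 = 13694/(-26) - 12057/4235 = 13694*(-1/26) - 12057*1/4235 = -6847/13 - 12057/4235 = -29153786/55055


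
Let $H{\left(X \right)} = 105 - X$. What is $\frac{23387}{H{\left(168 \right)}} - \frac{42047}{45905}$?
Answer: $- \frac{153747028}{413145} \approx -372.14$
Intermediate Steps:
$\frac{23387}{H{\left(168 \right)}} - \frac{42047}{45905} = \frac{23387}{105 - 168} - \frac{42047}{45905} = \frac{23387}{-63} - \frac{42047}{45905} = 23387 \left(- \frac{1}{63}\right) - \frac{42047}{45905} = - \frac{3341}{9} - \frac{42047}{45905} = - \frac{153747028}{413145}$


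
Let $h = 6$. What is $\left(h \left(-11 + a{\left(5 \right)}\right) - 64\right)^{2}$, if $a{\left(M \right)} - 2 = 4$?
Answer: $8836$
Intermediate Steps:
$a{\left(M \right)} = 6$ ($a{\left(M \right)} = 2 + 4 = 6$)
$\left(h \left(-11 + a{\left(5 \right)}\right) - 64\right)^{2} = \left(6 \left(-11 + 6\right) - 64\right)^{2} = \left(6 \left(-5\right) - 64\right)^{2} = \left(-30 - 64\right)^{2} = \left(-94\right)^{2} = 8836$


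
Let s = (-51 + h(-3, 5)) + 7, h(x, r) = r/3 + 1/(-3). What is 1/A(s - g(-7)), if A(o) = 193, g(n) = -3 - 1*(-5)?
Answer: 1/193 ≈ 0.0051813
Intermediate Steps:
g(n) = 2 (g(n) = -3 + 5 = 2)
h(x, r) = -⅓ + r/3 (h(x, r) = r*(⅓) + 1*(-⅓) = r/3 - ⅓ = -⅓ + r/3)
s = -128/3 (s = (-51 + (-⅓ + (⅓)*5)) + 7 = (-51 + (-⅓ + 5/3)) + 7 = (-51 + 4/3) + 7 = -149/3 + 7 = -128/3 ≈ -42.667)
1/A(s - g(-7)) = 1/193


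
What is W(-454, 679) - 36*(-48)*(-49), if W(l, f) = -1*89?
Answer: -84761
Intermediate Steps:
W(l, f) = -89
W(-454, 679) - 36*(-48)*(-49) = -89 - 36*(-48)*(-49) = -89 + 1728*(-49) = -89 - 84672 = -84761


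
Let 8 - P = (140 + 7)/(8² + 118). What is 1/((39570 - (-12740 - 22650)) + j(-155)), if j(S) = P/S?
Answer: 4030/302088613 ≈ 1.3340e-5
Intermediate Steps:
P = 187/26 (P = 8 - (140 + 7)/(8² + 118) = 8 - 147/(64 + 118) = 8 - 147/182 = 8 - 1*21/26 = 8 - 21/26 = 187/26 ≈ 7.1923)
j(S) = 187/(26*S)
1/((39570 - (-12740 - 22650)) + j(-155)) = 1/((39570 - (-12740 - 22650)) + (187/26)/(-155)) = 1/((39570 - 1*(-35390)) + (187/26)*(-1/155)) = 1/((39570 + 35390) - 187/4030) = 1/(74960 - 187/4030) = 1/(302088613/4030) = 4030/302088613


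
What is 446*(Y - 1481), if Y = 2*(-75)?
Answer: -727426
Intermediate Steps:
Y = -150
446*(Y - 1481) = 446*(-150 - 1481) = 446*(-1631) = -727426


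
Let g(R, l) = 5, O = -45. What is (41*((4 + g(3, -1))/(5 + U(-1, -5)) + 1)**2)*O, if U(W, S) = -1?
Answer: -311805/16 ≈ -19488.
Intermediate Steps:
(41*((4 + g(3, -1))/(5 + U(-1, -5)) + 1)**2)*O = (41*((4 + 5)/(5 - 1) + 1)**2)*(-45) = (41*(9/4 + 1)**2)*(-45) = (41*(13/4)**2)*(-45) = (41*(169/16))*(-45) = (6929/16)*(-45) = -311805/16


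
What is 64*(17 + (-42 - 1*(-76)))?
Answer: 3264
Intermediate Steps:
64*(17 + (-42 - 1*(-76))) = 64*(17 + (-42 + 76)) = 64*(17 + 34) = 64*51 = 3264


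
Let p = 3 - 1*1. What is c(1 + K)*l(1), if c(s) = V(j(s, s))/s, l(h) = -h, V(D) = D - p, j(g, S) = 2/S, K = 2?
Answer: 4/9 ≈ 0.44444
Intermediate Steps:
p = 2 (p = 3 - 1 = 2)
V(D) = -2 + D (V(D) = D - 1*2 = D - 2 = -2 + D)
c(s) = (-2 + 2/s)/s
c(1 + K)*l(1) = (2*(1 - (1 + 2))/(1 + 2)²)*(-1*1) = (2*(1 - 1*3)/3²)*(-1) = (2*(⅑)*(1 - 3))*(-1) = (2*(⅑)*(-2))*(-1) = -4/9*(-1) = 4/9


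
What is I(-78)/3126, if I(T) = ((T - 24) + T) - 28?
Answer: -104/1563 ≈ -0.066539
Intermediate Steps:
I(T) = -52 + 2*T (I(T) = ((-24 + T) + T) - 28 = (-24 + 2*T) - 28 = -52 + 2*T)
I(-78)/3126 = (-52 + 2*(-78))/3126 = (-52 - 156)*(1/3126) = -208*1/3126 = -104/1563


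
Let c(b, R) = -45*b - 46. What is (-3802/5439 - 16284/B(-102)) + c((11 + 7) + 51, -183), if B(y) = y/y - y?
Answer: -1854204049/560217 ≈ -3309.8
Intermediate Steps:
c(b, R) = -46 - 45*b
B(y) = 1 - y
(-3802/5439 - 16284/B(-102)) + c((11 + 7) + 51, -183) = (-3802/5439 - 16284/(1 - 1*(-102))) + (-46 - 45*((11 + 7) + 51)) = (-3802*1/5439 - 16284/(1 + 102)) + (-46 - 45*(18 + 51)) = (-3802/5439 - 16284/103) + (-46 - 45*69) = (-3802/5439 - 16284*1/103) + (-46 - 3105) = (-3802/5439 - 16284/103) - 3151 = -88960282/560217 - 3151 = -1854204049/560217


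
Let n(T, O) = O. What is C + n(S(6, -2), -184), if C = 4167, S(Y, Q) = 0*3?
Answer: 3983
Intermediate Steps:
S(Y, Q) = 0
C + n(S(6, -2), -184) = 4167 - 184 = 3983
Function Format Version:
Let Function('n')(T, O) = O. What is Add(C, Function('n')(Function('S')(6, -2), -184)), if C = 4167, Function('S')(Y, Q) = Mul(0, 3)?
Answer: 3983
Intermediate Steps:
Function('S')(Y, Q) = 0
Add(C, Function('n')(Function('S')(6, -2), -184)) = Add(4167, -184) = 3983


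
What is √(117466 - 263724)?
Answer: I*√146258 ≈ 382.44*I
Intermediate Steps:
√(117466 - 263724) = √(-146258) = I*√146258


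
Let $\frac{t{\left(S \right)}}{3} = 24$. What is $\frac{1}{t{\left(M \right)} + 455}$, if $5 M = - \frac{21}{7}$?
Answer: $\frac{1}{527} \approx 0.0018975$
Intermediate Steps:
$M = - \frac{3}{5}$ ($M = \frac{\left(-21\right) \frac{1}{7}}{5} = \frac{1}{5} \left(-3\right) = - \frac{3}{5} \approx -0.6$)
$t{\left(S \right)} = 72$ ($t{\left(S \right)} = 3 \cdot 24 = 72$)
$\frac{1}{t{\left(M \right)} + 455} = \frac{1}{72 + 455} = \frac{1}{527}$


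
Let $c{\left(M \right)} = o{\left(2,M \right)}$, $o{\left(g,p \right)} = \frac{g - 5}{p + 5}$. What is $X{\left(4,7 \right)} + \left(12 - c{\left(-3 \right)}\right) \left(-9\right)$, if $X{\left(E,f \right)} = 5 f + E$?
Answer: $- \frac{165}{2} \approx -82.5$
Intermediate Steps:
$o{\left(g,p \right)} = \frac{-5 + g}{5 + p}$
$X{\left(E,f \right)} = E + 5 f$
$c{\left(M \right)} = - \frac{3}{5 + M}$ ($c{\left(M \right)} = \frac{-5 + 2}{5 + M} = \frac{1}{5 + M} \left(-3\right) = - \frac{3}{5 + M}$)
$X{\left(4,7 \right)} + \left(12 - c{\left(-3 \right)}\right) \left(-9\right) = \left(4 + 5 \cdot 7\right) + \left(12 - - \frac{3}{5 - 3}\right) \left(-9\right) = \left(4 + 35\right) + \left(12 - - \frac{3}{2}\right) \left(-9\right) = 39 + \left(12 - \left(-3\right) \frac{1}{2}\right) \left(-9\right) = 39 + \left(12 - - \frac{3}{2}\right) \left(-9\right) = 39 + \left(12 + \frac{3}{2}\right) \left(-9\right) = 39 + \frac{27}{2} \left(-9\right) = 39 - \frac{243}{2} = - \frac{165}{2}$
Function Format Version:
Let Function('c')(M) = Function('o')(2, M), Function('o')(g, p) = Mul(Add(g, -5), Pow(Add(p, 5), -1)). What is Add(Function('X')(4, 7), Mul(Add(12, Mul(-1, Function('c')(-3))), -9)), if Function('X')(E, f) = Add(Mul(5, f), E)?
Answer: Rational(-165, 2) ≈ -82.500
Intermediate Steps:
Function('o')(g, p) = Mul(Pow(Add(5, p), -1), Add(-5, g)) (Function('o')(g, p) = Mul(Add(-5, g), Pow(Add(5, p), -1)) = Mul(Pow(Add(5, p), -1), Add(-5, g)))
Function('X')(E, f) = Add(E, Mul(5, f))
Function('c')(M) = Mul(-3, Pow(Add(5, M), -1)) (Function('c')(M) = Mul(Pow(Add(5, M), -1), Add(-5, 2)) = Mul(Pow(Add(5, M), -1), -3) = Mul(-3, Pow(Add(5, M), -1)))
Add(Function('X')(4, 7), Mul(Add(12, Mul(-1, Function('c')(-3))), -9)) = Add(Add(4, Mul(5, 7)), Mul(Add(12, Mul(-1, Mul(-3, Pow(Add(5, -3), -1)))), -9)) = Add(Add(4, 35), Mul(Add(12, Mul(-1, Mul(-3, Pow(2, -1)))), -9)) = Add(39, Mul(Add(12, Mul(-1, Mul(-3, Rational(1, 2)))), -9)) = Add(39, Mul(Add(12, Mul(-1, Rational(-3, 2))), -9)) = Add(39, Mul(Add(12, Rational(3, 2)), -9)) = Add(39, Mul(Rational(27, 2), -9)) = Add(39, Rational(-243, 2)) = Rational(-165, 2)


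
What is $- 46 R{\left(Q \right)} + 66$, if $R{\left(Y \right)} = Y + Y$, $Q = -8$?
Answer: $802$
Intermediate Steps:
$R{\left(Y \right)} = 2 Y$
$- 46 R{\left(Q \right)} + 66 = - 46 \cdot 2 \left(-8\right) + 66 = \left(-46\right) \left(-16\right) + 66 = 736 + 66 = 802$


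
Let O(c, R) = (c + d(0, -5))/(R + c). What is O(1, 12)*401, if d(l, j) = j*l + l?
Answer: 401/13 ≈ 30.846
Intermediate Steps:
d(l, j) = l + j*l
O(c, R) = c/(R + c) (O(c, R) = (c + 0*(1 - 5))/(R + c) = (c + 0*(-4))/(R + c) = (c + 0)/(R + c) = c/(R + c))
O(1, 12)*401 = (1/(12 + 1))*401 = (1/13)*401 = 401/13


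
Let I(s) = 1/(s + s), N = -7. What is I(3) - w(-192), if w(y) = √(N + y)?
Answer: ⅙ - I*√199 ≈ 0.16667 - 14.107*I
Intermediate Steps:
I(s) = 1/(2*s)
w(y) = √(-7 + y)
I(3) - w(-192) = (½)/3 - √(-7 - 192) = (½)*(⅓) - √(-199) = ⅙ - I*√199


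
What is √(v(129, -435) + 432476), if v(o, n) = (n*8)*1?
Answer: 2*√107249 ≈ 654.98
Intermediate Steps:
v(o, n) = 8*n (v(o, n) = (8*n)*1 = 8*n)
√(v(129, -435) + 432476) = √(8*(-435) + 432476) = √(-3480 + 432476) = √428996 = 2*√107249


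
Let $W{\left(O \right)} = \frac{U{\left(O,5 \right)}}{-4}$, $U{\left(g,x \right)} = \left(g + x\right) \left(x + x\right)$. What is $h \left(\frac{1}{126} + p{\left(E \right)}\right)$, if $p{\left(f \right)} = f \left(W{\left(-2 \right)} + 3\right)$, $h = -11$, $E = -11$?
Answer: $- \frac{34309}{63} \approx -544.59$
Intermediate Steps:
$U{\left(g,x \right)} = 2 x \left(g + x\right)$ ($U{\left(g,x \right)} = \left(g + x\right) 2 x = 2 x \left(g + x\right)$)
$W{\left(O \right)} = - \frac{25}{2} - \frac{5 O}{2}$ ($W{\left(O \right)} = \frac{2 \cdot 5 \left(O + 5\right)}{-4} = 2 \cdot 5 \left(5 + O\right) \left(- \frac{1}{4}\right) = \left(50 + 10 O\right) \left(- \frac{1}{4}\right) = - \frac{25}{2} - \frac{5 O}{2}$)
$p{\left(f \right)} = - \frac{9 f}{2}$ ($p{\left(f \right)} = f \left(\left(- \frac{25}{2} - -5\right) + 3\right) = f \left(\left(- \frac{25}{2} + 5\right) + 3\right) = f \left(- \frac{15}{2} + 3\right) = f \left(- \frac{9}{2}\right) = - \frac{9 f}{2}$)
$h \left(\frac{1}{126} + p{\left(E \right)}\right) = - 11 \left(\frac{1}{126} - - \frac{99}{2}\right) = - 11 \left(\frac{1}{126} + \frac{99}{2}\right) = \left(-11\right) \frac{3119}{63} = - \frac{34309}{63}$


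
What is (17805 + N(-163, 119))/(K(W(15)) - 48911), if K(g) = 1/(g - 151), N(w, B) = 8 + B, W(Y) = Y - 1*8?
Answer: -2582208/7043185 ≈ -0.36662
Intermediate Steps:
W(Y) = -8 + Y (W(Y) = Y - 8 = -8 + Y)
K(g) = 1/(-151 + g)
(17805 + N(-163, 119))/(K(W(15)) - 48911) = (17805 + (8 + 119))/(1/(-151 + (-8 + 15)) - 48911) = (17805 + 127)/(1/(-151 + 7) - 48911) = 17932/(1/(-144) - 48911) = 17932/(-1/144 - 48911) = 17932/(-7043185/144) = 17932*(-144/7043185) = -2582208/7043185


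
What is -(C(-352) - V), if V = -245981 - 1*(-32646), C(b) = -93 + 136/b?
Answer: -9382631/44 ≈ -2.1324e+5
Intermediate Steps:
V = -213335 (V = -245981 + 32646 = -213335)
-(C(-352) - V) = -((-93 + 136/(-352)) - 1*(-213335)) = -((-93 + 136*(-1/352)) + 213335) = -((-93 - 17/44) + 213335) = -(-4109/44 + 213335) = -1*9382631/44 = -9382631/44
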